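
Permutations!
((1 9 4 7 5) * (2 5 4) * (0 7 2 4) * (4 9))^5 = ((9)(0 7)(1 4 2 5))^5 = (9)(0 7)(1 4 2 5)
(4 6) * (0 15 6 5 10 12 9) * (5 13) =(0 15 6 4 13 5 10 12 9) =[15, 1, 2, 3, 13, 10, 4, 7, 8, 0, 12, 11, 9, 5, 14, 6]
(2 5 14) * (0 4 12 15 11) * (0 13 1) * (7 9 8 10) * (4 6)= (0 6 4 12 15 11 13 1)(2 5 14)(7 9 8 10)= [6, 0, 5, 3, 12, 14, 4, 9, 10, 8, 7, 13, 15, 1, 2, 11]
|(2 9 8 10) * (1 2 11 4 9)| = 10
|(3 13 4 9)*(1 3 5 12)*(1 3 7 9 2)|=|(1 7 9 5 12 3 13 4 2)|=9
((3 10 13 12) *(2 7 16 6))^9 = (2 7 16 6)(3 10 13 12)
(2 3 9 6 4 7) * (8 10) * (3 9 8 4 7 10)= (2 9 6 7)(3 8)(4 10)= [0, 1, 9, 8, 10, 5, 7, 2, 3, 6, 4]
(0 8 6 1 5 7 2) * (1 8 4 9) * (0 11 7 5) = (0 4 9 1)(2 11 7)(6 8) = [4, 0, 11, 3, 9, 5, 8, 2, 6, 1, 10, 7]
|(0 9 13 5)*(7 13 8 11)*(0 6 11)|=|(0 9 8)(5 6 11 7 13)|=15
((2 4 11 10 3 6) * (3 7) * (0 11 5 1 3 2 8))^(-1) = ((0 11 10 7 2 4 5 1 3 6 8))^(-1) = (0 8 6 3 1 5 4 2 7 10 11)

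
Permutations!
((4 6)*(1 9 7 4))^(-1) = (1 6 4 7 9)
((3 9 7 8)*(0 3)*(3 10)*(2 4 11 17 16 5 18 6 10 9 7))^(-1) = (0 8 7 3 10 6 18 5 16 17 11 4 2 9)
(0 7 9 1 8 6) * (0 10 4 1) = (0 7 9)(1 8 6 10 4) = [7, 8, 2, 3, 1, 5, 10, 9, 6, 0, 4]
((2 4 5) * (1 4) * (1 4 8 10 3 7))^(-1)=(1 7 3 10 8)(2 5 4)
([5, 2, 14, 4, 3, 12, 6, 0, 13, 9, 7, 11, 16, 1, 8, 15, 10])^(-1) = [7, 13, 1, 4, 3, 0, 6, 10, 14, 9, 16, 11, 5, 8, 2, 15, 12]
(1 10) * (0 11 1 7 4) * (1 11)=(11)(0 1 10 7 4)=[1, 10, 2, 3, 0, 5, 6, 4, 8, 9, 7, 11]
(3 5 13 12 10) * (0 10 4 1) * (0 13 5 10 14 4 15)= [14, 13, 2, 10, 1, 5, 6, 7, 8, 9, 3, 11, 15, 12, 4, 0]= (0 14 4 1 13 12 15)(3 10)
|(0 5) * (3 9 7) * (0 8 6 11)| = 15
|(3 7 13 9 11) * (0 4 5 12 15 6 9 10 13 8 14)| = |(0 4 5 12 15 6 9 11 3 7 8 14)(10 13)| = 12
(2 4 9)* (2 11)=[0, 1, 4, 3, 9, 5, 6, 7, 8, 11, 10, 2]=(2 4 9 11)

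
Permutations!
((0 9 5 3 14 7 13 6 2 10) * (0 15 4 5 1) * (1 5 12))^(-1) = (0 1 12 4 15 10 2 6 13 7 14 3 5 9)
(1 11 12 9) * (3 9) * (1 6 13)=(1 11 12 3 9 6 13)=[0, 11, 2, 9, 4, 5, 13, 7, 8, 6, 10, 12, 3, 1]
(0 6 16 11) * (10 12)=(0 6 16 11)(10 12)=[6, 1, 2, 3, 4, 5, 16, 7, 8, 9, 12, 0, 10, 13, 14, 15, 11]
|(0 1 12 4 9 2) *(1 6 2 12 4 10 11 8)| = 21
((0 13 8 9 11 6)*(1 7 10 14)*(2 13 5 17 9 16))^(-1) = (0 6 11 9 17 5)(1 14 10 7)(2 16 8 13) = ((0 5 17 9 11 6)(1 7 10 14)(2 13 8 16))^(-1)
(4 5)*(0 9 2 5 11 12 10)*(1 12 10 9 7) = (0 7 1 12 9 2 5 4 11 10) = [7, 12, 5, 3, 11, 4, 6, 1, 8, 2, 0, 10, 9]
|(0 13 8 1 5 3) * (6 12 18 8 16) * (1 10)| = 11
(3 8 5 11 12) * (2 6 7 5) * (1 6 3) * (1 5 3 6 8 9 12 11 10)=(1 8 2 6 7 3 9 12 5 10)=[0, 8, 6, 9, 4, 10, 7, 3, 2, 12, 1, 11, 5]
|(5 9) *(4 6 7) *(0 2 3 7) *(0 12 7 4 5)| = 9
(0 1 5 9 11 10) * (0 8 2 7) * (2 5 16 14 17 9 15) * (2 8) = (0 1 16 14 17 9 11 10 2 7)(5 15 8) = [1, 16, 7, 3, 4, 15, 6, 0, 5, 11, 2, 10, 12, 13, 17, 8, 14, 9]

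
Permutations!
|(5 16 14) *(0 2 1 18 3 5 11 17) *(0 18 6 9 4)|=42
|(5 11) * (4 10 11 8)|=5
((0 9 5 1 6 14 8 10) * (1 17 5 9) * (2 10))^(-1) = (0 10 2 8 14 6 1)(5 17)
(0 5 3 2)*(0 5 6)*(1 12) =(0 6)(1 12)(2 5 3) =[6, 12, 5, 2, 4, 3, 0, 7, 8, 9, 10, 11, 1]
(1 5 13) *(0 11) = (0 11)(1 5 13) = [11, 5, 2, 3, 4, 13, 6, 7, 8, 9, 10, 0, 12, 1]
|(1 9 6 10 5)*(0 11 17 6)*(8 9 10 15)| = |(0 11 17 6 15 8 9)(1 10 5)| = 21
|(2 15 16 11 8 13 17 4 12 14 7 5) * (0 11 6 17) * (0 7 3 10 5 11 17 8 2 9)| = 72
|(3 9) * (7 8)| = |(3 9)(7 8)| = 2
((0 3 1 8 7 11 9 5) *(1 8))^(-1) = ((0 3 8 7 11 9 5))^(-1) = (0 5 9 11 7 8 3)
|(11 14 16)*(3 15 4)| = 3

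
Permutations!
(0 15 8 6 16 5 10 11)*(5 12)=(0 15 8 6 16 12 5 10 11)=[15, 1, 2, 3, 4, 10, 16, 7, 6, 9, 11, 0, 5, 13, 14, 8, 12]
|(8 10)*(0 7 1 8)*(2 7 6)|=|(0 6 2 7 1 8 10)|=7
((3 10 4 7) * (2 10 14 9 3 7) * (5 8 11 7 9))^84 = ((2 10 4)(3 14 5 8 11 7 9))^84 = (14)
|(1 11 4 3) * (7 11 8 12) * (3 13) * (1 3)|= |(1 8 12 7 11 4 13)|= 7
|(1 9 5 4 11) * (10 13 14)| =15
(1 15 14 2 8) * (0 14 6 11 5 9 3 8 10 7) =(0 14 2 10 7)(1 15 6 11 5 9 3 8) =[14, 15, 10, 8, 4, 9, 11, 0, 1, 3, 7, 5, 12, 13, 2, 6]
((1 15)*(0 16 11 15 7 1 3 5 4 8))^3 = ((0 16 11 15 3 5 4 8)(1 7))^3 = (0 15 4 16 3 8 11 5)(1 7)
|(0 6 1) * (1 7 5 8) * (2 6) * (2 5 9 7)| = |(0 5 8 1)(2 6)(7 9)| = 4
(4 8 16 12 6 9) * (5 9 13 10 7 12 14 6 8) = (4 5 9)(6 13 10 7 12 8 16 14) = [0, 1, 2, 3, 5, 9, 13, 12, 16, 4, 7, 11, 8, 10, 6, 15, 14]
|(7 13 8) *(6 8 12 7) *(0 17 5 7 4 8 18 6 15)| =|(0 17 5 7 13 12 4 8 15)(6 18)| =18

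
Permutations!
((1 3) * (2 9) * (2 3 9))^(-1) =((1 9 3))^(-1) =(1 3 9)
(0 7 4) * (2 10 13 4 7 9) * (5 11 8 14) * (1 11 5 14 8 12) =(14)(0 9 2 10 13 4)(1 11 12) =[9, 11, 10, 3, 0, 5, 6, 7, 8, 2, 13, 12, 1, 4, 14]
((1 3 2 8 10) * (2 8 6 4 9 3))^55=((1 2 6 4 9 3 8 10))^55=(1 10 8 3 9 4 6 2)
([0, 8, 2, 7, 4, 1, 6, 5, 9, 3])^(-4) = (1 9 7)(3 5 8)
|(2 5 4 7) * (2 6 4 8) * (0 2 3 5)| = 6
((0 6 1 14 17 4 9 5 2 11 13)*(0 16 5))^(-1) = (0 9 4 17 14 1 6)(2 5 16 13 11)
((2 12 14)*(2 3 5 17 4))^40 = (2 17 3 12 4 5 14)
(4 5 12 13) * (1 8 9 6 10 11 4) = [0, 8, 2, 3, 5, 12, 10, 7, 9, 6, 11, 4, 13, 1] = (1 8 9 6 10 11 4 5 12 13)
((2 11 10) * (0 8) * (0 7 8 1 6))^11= ((0 1 6)(2 11 10)(7 8))^11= (0 6 1)(2 10 11)(7 8)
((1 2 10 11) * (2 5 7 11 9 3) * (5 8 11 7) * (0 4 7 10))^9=(11)(0 7 9 2 4 10 3)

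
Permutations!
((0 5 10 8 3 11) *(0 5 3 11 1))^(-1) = (0 1 3)(5 11 8 10)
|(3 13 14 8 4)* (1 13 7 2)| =|(1 13 14 8 4 3 7 2)| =8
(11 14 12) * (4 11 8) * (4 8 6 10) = (4 11 14 12 6 10) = [0, 1, 2, 3, 11, 5, 10, 7, 8, 9, 4, 14, 6, 13, 12]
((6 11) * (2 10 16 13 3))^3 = (2 13 10 3 16)(6 11)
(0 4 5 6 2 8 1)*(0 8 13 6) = [4, 8, 13, 3, 5, 0, 2, 7, 1, 9, 10, 11, 12, 6] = (0 4 5)(1 8)(2 13 6)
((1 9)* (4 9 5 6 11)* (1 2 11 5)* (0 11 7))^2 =((0 11 4 9 2 7)(5 6))^2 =(0 4 2)(7 11 9)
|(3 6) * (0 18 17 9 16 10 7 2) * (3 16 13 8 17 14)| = |(0 18 14 3 6 16 10 7 2)(8 17 9 13)| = 36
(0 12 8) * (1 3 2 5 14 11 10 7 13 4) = (0 12 8)(1 3 2 5 14 11 10 7 13 4) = [12, 3, 5, 2, 1, 14, 6, 13, 0, 9, 7, 10, 8, 4, 11]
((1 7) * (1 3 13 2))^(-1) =((1 7 3 13 2))^(-1) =(1 2 13 3 7)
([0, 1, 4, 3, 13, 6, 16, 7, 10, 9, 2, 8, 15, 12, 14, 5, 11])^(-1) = (2 10 8 11 16 6 5 15 12 13 4)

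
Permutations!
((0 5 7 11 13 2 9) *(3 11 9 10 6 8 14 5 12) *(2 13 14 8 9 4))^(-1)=((0 12 3 11 14 5 7 4 2 10 6 9))^(-1)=(0 9 6 10 2 4 7 5 14 11 3 12)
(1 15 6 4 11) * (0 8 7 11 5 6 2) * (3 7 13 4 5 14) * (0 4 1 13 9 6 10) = [8, 15, 4, 7, 14, 10, 5, 11, 9, 6, 0, 13, 12, 1, 3, 2] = (0 8 9 6 5 10)(1 15 2 4 14 3 7 11 13)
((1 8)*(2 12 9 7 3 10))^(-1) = ((1 8)(2 12 9 7 3 10))^(-1) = (1 8)(2 10 3 7 9 12)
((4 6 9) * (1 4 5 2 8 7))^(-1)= ((1 4 6 9 5 2 8 7))^(-1)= (1 7 8 2 5 9 6 4)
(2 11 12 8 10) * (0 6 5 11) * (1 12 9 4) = [6, 12, 0, 3, 1, 11, 5, 7, 10, 4, 2, 9, 8] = (0 6 5 11 9 4 1 12 8 10 2)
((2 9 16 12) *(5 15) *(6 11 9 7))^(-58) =((2 7 6 11 9 16 12)(5 15))^(-58) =(2 16 11 7 12 9 6)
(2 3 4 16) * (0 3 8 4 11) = (0 3 11)(2 8 4 16) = [3, 1, 8, 11, 16, 5, 6, 7, 4, 9, 10, 0, 12, 13, 14, 15, 2]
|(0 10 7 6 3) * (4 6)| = 6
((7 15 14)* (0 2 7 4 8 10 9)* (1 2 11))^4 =((0 11 1 2 7 15 14 4 8 10 9))^4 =(0 7 8 11 15 10 1 14 9 2 4)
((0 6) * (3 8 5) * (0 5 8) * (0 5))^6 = (8)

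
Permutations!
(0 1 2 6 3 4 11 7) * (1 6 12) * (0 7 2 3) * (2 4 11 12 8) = (0 6)(1 3 11 4 12)(2 8) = [6, 3, 8, 11, 12, 5, 0, 7, 2, 9, 10, 4, 1]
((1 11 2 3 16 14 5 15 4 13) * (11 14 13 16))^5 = ((1 14 5 15 4 16 13)(2 3 11))^5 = (1 16 15 14 13 4 5)(2 11 3)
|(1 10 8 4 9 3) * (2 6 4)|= 8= |(1 10 8 2 6 4 9 3)|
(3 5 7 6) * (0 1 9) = (0 1 9)(3 5 7 6) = [1, 9, 2, 5, 4, 7, 3, 6, 8, 0]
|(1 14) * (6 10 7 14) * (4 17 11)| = 15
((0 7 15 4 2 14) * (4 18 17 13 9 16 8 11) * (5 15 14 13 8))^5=(0 14 7)(2 15 4 5 11 16 8 9 17 13 18)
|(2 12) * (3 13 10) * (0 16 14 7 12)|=|(0 16 14 7 12 2)(3 13 10)|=6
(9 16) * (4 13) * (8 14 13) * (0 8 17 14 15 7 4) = [8, 1, 2, 3, 17, 5, 6, 4, 15, 16, 10, 11, 12, 0, 13, 7, 9, 14] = (0 8 15 7 4 17 14 13)(9 16)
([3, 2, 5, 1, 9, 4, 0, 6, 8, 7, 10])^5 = (10)(0 4 3 9 1 7 2 6 5)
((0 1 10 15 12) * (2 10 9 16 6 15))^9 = (0 9 6 12 1 16 15)(2 10)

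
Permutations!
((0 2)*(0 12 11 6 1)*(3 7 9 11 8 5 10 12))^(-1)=(0 1 6 11 9 7 3 2)(5 8 12 10)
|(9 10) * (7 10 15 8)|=|(7 10 9 15 8)|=5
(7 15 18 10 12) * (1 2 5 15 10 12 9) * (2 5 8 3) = [0, 5, 8, 2, 4, 15, 6, 10, 3, 1, 9, 11, 7, 13, 14, 18, 16, 17, 12] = (1 5 15 18 12 7 10 9)(2 8 3)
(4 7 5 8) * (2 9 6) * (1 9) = (1 9 6 2)(4 7 5 8) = [0, 9, 1, 3, 7, 8, 2, 5, 4, 6]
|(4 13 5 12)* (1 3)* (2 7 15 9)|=|(1 3)(2 7 15 9)(4 13 5 12)|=4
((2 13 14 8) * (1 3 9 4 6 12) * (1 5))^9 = (1 9 6 5 3 4 12)(2 13 14 8)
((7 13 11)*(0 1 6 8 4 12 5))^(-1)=(0 5 12 4 8 6 1)(7 11 13)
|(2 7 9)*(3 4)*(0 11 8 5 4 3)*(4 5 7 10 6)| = |(0 11 8 7 9 2 10 6 4)| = 9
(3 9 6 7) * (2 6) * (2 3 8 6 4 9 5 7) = [0, 1, 4, 5, 9, 7, 2, 8, 6, 3] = (2 4 9 3 5 7 8 6)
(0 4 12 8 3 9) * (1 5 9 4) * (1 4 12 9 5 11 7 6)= (0 4 9)(1 11 7 6)(3 12 8)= [4, 11, 2, 12, 9, 5, 1, 6, 3, 0, 10, 7, 8]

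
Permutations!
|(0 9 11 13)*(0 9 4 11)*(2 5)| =|(0 4 11 13 9)(2 5)| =10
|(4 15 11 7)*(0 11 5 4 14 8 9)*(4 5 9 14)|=6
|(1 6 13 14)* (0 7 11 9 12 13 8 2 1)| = |(0 7 11 9 12 13 14)(1 6 8 2)| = 28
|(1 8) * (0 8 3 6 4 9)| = 7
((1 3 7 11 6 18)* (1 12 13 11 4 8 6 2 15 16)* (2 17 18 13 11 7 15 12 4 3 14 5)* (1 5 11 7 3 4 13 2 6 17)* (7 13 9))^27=(2 3 5 12 15 6 13 16)(4 18)(7 17)(8 9)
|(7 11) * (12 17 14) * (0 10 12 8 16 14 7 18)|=21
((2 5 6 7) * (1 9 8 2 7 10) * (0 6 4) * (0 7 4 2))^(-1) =(0 8 9 1 10 6)(2 5)(4 7)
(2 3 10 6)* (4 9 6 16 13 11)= (2 3 10 16 13 11 4 9 6)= [0, 1, 3, 10, 9, 5, 2, 7, 8, 6, 16, 4, 12, 11, 14, 15, 13]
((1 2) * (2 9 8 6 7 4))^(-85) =((1 9 8 6 7 4 2))^(-85) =(1 2 4 7 6 8 9)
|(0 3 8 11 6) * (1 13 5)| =15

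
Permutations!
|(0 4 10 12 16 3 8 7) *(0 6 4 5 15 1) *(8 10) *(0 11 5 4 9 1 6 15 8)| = |(0 4)(1 11 5 8 7 15 6 9)(3 10 12 16)| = 8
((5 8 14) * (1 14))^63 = (1 8 5 14)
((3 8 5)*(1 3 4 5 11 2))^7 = ((1 3 8 11 2)(4 5))^7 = (1 8 2 3 11)(4 5)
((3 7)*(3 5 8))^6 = ((3 7 5 8))^6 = (3 5)(7 8)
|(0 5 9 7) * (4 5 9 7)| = 5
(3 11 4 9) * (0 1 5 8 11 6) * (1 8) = [8, 5, 2, 6, 9, 1, 0, 7, 11, 3, 10, 4] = (0 8 11 4 9 3 6)(1 5)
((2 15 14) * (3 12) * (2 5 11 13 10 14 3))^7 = (2 12 3 15)(5 13 14 11 10)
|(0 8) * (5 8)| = |(0 5 8)| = 3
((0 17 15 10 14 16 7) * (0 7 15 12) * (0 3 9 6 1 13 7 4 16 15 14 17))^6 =(1 15 6 14 9 16 3 4 12 7 17 13 10)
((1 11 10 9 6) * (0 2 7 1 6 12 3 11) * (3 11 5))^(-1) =((0 2 7 1)(3 5)(9 12 11 10))^(-1) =(0 1 7 2)(3 5)(9 10 11 12)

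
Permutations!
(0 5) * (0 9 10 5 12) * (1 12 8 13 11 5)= (0 8 13 11 5 9 10 1 12)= [8, 12, 2, 3, 4, 9, 6, 7, 13, 10, 1, 5, 0, 11]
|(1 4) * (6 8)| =2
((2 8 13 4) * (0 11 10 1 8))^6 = ((0 11 10 1 8 13 4 2))^6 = (0 4 8 10)(1 11 2 13)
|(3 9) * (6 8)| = |(3 9)(6 8)| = 2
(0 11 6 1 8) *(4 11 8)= (0 8)(1 4 11 6)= [8, 4, 2, 3, 11, 5, 1, 7, 0, 9, 10, 6]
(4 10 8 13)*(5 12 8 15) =(4 10 15 5 12 8 13) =[0, 1, 2, 3, 10, 12, 6, 7, 13, 9, 15, 11, 8, 4, 14, 5]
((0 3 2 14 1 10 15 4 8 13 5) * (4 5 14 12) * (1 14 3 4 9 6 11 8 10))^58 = ((0 4 10 15 5)(2 12 9 6 11 8 13 3))^58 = (0 15 4 5 10)(2 9 11 13)(3 12 6 8)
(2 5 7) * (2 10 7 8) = [0, 1, 5, 3, 4, 8, 6, 10, 2, 9, 7] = (2 5 8)(7 10)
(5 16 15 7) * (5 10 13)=(5 16 15 7 10 13)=[0, 1, 2, 3, 4, 16, 6, 10, 8, 9, 13, 11, 12, 5, 14, 7, 15]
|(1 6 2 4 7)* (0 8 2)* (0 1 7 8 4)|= 4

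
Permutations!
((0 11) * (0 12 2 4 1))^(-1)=(0 1 4 2 12 11)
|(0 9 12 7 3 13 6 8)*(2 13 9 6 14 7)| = |(0 6 8)(2 13 14 7 3 9 12)| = 21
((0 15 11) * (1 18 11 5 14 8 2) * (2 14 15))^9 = ((0 2 1 18 11)(5 15)(8 14))^9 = (0 11 18 1 2)(5 15)(8 14)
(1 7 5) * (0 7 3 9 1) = (0 7 5)(1 3 9) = [7, 3, 2, 9, 4, 0, 6, 5, 8, 1]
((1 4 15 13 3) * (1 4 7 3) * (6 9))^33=((1 7 3 4 15 13)(6 9))^33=(1 4)(3 13)(6 9)(7 15)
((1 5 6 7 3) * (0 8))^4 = ((0 8)(1 5 6 7 3))^4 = (8)(1 3 7 6 5)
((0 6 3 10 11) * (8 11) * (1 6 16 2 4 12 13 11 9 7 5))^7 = (16)(1 5 7 9 8 10 3 6)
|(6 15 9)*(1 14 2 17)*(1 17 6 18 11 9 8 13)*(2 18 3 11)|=24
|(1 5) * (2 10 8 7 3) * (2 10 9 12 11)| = |(1 5)(2 9 12 11)(3 10 8 7)| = 4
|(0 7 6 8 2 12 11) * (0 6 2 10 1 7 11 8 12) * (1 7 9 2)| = 10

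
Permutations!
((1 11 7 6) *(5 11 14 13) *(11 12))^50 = ((1 14 13 5 12 11 7 6))^50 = (1 13 12 7)(5 11 6 14)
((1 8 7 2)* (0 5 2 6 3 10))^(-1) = ((0 5 2 1 8 7 6 3 10))^(-1) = (0 10 3 6 7 8 1 2 5)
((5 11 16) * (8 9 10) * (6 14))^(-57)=(16)(6 14)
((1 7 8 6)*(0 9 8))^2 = ((0 9 8 6 1 7))^2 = (0 8 1)(6 7 9)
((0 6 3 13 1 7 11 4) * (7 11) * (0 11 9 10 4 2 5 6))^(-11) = (1 13 3 6 5 2 11 4 10 9)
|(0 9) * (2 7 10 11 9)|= 6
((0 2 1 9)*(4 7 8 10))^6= (0 1)(2 9)(4 8)(7 10)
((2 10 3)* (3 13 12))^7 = (2 13 3 10 12) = ((2 10 13 12 3))^7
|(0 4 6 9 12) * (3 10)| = 10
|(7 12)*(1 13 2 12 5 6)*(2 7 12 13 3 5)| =|(1 3 5 6)(2 13 7)| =12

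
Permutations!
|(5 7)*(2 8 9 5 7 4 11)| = 6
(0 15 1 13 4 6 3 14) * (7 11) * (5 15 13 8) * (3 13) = [3, 8, 2, 14, 6, 15, 13, 11, 5, 9, 10, 7, 12, 4, 0, 1] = (0 3 14)(1 8 5 15)(4 6 13)(7 11)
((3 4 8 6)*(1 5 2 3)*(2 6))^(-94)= ((1 5 6)(2 3 4 8))^(-94)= (1 6 5)(2 4)(3 8)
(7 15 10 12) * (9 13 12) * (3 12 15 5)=(3 12 7 5)(9 13 15 10)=[0, 1, 2, 12, 4, 3, 6, 5, 8, 13, 9, 11, 7, 15, 14, 10]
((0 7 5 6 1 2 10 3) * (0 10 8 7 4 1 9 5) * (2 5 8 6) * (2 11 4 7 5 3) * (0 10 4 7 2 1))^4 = (0 8 10)(1 2 5)(3 6 11)(4 9 7)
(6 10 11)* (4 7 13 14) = (4 7 13 14)(6 10 11) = [0, 1, 2, 3, 7, 5, 10, 13, 8, 9, 11, 6, 12, 14, 4]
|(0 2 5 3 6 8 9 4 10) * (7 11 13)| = |(0 2 5 3 6 8 9 4 10)(7 11 13)| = 9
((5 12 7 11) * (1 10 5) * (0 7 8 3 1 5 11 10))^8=((0 7 10 11 5 12 8 3 1))^8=(0 1 3 8 12 5 11 10 7)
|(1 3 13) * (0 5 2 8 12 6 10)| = 21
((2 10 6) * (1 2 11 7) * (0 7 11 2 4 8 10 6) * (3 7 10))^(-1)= ((11)(0 10)(1 4 8 3 7)(2 6))^(-1)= (11)(0 10)(1 7 3 8 4)(2 6)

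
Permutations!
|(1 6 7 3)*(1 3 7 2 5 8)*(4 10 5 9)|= |(1 6 2 9 4 10 5 8)|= 8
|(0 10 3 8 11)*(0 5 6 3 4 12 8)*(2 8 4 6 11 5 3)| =8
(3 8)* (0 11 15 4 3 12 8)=(0 11 15 4 3)(8 12)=[11, 1, 2, 0, 3, 5, 6, 7, 12, 9, 10, 15, 8, 13, 14, 4]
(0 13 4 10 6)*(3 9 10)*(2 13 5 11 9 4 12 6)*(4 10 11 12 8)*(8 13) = (13)(0 5 12 6)(2 8 4 3 10)(9 11) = [5, 1, 8, 10, 3, 12, 0, 7, 4, 11, 2, 9, 6, 13]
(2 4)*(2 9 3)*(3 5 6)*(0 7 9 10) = [7, 1, 4, 2, 10, 6, 3, 9, 8, 5, 0] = (0 7 9 5 6 3 2 4 10)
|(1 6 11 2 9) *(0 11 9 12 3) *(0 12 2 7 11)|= |(1 6 9)(3 12)(7 11)|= 6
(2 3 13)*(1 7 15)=[0, 7, 3, 13, 4, 5, 6, 15, 8, 9, 10, 11, 12, 2, 14, 1]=(1 7 15)(2 3 13)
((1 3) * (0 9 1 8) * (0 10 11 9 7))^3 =(0 7)(1 10)(3 11)(8 9)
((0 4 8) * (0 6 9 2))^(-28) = (0 8 9)(2 4 6) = ((0 4 8 6 9 2))^(-28)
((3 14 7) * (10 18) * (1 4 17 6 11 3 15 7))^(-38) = ((1 4 17 6 11 3 14)(7 15)(10 18))^(-38) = (18)(1 11 4 3 17 14 6)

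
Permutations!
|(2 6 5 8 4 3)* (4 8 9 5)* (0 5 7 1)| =20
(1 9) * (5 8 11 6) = [0, 9, 2, 3, 4, 8, 5, 7, 11, 1, 10, 6] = (1 9)(5 8 11 6)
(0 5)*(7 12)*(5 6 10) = (0 6 10 5)(7 12) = [6, 1, 2, 3, 4, 0, 10, 12, 8, 9, 5, 11, 7]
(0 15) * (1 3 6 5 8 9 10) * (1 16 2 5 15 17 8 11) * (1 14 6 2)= (0 17 8 9 10 16 1 3 2 5 11 14 6 15)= [17, 3, 5, 2, 4, 11, 15, 7, 9, 10, 16, 14, 12, 13, 6, 0, 1, 8]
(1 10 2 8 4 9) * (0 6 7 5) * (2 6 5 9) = (0 5)(1 10 6 7 9)(2 8 4) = [5, 10, 8, 3, 2, 0, 7, 9, 4, 1, 6]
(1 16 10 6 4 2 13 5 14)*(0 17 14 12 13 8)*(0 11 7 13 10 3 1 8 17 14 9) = (0 14 8 11 7 13 5 12 10 6 4 2 17 9)(1 16 3) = [14, 16, 17, 1, 2, 12, 4, 13, 11, 0, 6, 7, 10, 5, 8, 15, 3, 9]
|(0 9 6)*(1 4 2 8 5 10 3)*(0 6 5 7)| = 10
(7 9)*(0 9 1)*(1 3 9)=(0 1)(3 9 7)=[1, 0, 2, 9, 4, 5, 6, 3, 8, 7]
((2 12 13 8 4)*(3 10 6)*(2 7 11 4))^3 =((2 12 13 8)(3 10 6)(4 7 11))^3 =(2 8 13 12)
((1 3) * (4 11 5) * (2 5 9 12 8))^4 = (2 9 5 12 4 8 11) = ((1 3)(2 5 4 11 9 12 8))^4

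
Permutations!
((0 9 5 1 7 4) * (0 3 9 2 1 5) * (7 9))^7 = (0 9 1 2)(3 7 4)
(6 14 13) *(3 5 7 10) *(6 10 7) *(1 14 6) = [0, 14, 2, 5, 4, 1, 6, 7, 8, 9, 3, 11, 12, 10, 13] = (1 14 13 10 3 5)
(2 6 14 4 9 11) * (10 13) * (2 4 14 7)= (14)(2 6 7)(4 9 11)(10 13)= [0, 1, 6, 3, 9, 5, 7, 2, 8, 11, 13, 4, 12, 10, 14]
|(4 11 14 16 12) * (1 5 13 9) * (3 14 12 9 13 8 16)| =30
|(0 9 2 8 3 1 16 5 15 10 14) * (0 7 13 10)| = |(0 9 2 8 3 1 16 5 15)(7 13 10 14)| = 36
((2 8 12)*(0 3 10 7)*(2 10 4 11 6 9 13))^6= ((0 3 4 11 6 9 13 2 8 12 10 7))^6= (0 13)(2 3)(4 8)(6 10)(7 9)(11 12)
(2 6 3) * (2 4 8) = (2 6 3 4 8) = [0, 1, 6, 4, 8, 5, 3, 7, 2]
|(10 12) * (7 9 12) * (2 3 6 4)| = 4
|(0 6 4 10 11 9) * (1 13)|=6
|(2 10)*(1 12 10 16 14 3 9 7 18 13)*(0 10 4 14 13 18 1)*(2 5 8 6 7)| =15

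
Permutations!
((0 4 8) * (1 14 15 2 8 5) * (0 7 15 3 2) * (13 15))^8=(0 7 3 5 15 8 14 4 13 2 1)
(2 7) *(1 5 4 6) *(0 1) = (0 1 5 4 6)(2 7) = [1, 5, 7, 3, 6, 4, 0, 2]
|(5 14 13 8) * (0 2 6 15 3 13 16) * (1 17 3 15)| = 11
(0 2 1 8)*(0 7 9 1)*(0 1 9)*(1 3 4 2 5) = (9)(0 5 1 8 7)(2 3 4) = [5, 8, 3, 4, 2, 1, 6, 0, 7, 9]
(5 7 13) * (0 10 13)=[10, 1, 2, 3, 4, 7, 6, 0, 8, 9, 13, 11, 12, 5]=(0 10 13 5 7)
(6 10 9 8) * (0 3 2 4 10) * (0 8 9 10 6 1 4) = (10)(0 3 2)(1 4 6 8) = [3, 4, 0, 2, 6, 5, 8, 7, 1, 9, 10]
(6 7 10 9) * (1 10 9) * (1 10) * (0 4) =(10)(0 4)(6 7 9) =[4, 1, 2, 3, 0, 5, 7, 9, 8, 6, 10]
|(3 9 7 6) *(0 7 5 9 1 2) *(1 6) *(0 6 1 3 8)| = |(0 7 3 1 2 6 8)(5 9)| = 14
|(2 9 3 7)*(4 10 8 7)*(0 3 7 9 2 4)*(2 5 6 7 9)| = |(0 3)(2 5 6 7 4 10 8)| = 14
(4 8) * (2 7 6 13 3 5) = (2 7 6 13 3 5)(4 8) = [0, 1, 7, 5, 8, 2, 13, 6, 4, 9, 10, 11, 12, 3]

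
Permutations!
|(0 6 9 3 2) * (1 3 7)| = |(0 6 9 7 1 3 2)| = 7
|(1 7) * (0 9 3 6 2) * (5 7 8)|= |(0 9 3 6 2)(1 8 5 7)|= 20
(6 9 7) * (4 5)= (4 5)(6 9 7)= [0, 1, 2, 3, 5, 4, 9, 6, 8, 7]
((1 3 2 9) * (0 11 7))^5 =(0 7 11)(1 3 2 9)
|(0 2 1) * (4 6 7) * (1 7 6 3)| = |(0 2 7 4 3 1)| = 6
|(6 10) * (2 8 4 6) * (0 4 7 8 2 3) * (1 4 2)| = 14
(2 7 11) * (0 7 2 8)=[7, 1, 2, 3, 4, 5, 6, 11, 0, 9, 10, 8]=(0 7 11 8)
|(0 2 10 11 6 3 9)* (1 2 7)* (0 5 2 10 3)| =|(0 7 1 10 11 6)(2 3 9 5)| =12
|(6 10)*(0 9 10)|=|(0 9 10 6)|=4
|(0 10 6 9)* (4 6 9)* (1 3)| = |(0 10 9)(1 3)(4 6)| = 6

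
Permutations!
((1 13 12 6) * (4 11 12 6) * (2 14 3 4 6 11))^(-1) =(1 6 12 11 13)(2 4 3 14)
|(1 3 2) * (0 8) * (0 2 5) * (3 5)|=5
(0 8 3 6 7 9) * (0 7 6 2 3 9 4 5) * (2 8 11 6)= (0 11 6 2 3 8 9 7 4 5)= [11, 1, 3, 8, 5, 0, 2, 4, 9, 7, 10, 6]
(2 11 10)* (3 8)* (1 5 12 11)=(1 5 12 11 10 2)(3 8)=[0, 5, 1, 8, 4, 12, 6, 7, 3, 9, 2, 10, 11]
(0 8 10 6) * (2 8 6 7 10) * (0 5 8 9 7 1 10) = (0 6 5 8 2 9 7)(1 10) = [6, 10, 9, 3, 4, 8, 5, 0, 2, 7, 1]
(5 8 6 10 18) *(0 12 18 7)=(0 12 18 5 8 6 10 7)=[12, 1, 2, 3, 4, 8, 10, 0, 6, 9, 7, 11, 18, 13, 14, 15, 16, 17, 5]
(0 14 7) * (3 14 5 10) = (0 5 10 3 14 7) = [5, 1, 2, 14, 4, 10, 6, 0, 8, 9, 3, 11, 12, 13, 7]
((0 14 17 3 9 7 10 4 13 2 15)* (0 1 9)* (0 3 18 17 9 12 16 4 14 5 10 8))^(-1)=(0 8 7 9 14 10 5)(1 15 2 13 4 16 12)(17 18)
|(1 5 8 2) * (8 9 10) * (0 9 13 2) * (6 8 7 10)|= 4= |(0 9 6 8)(1 5 13 2)(7 10)|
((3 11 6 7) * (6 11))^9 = (11)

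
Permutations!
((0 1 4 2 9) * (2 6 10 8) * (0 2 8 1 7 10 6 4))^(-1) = (0 1 10 7)(2 9) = ((0 7 10 1)(2 9))^(-1)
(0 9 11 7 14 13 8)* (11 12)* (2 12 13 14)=(14)(0 9 13 8)(2 12 11 7)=[9, 1, 12, 3, 4, 5, 6, 2, 0, 13, 10, 7, 11, 8, 14]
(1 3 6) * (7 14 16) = [0, 3, 2, 6, 4, 5, 1, 14, 8, 9, 10, 11, 12, 13, 16, 15, 7] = (1 3 6)(7 14 16)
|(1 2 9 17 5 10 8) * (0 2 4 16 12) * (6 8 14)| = |(0 2 9 17 5 10 14 6 8 1 4 16 12)| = 13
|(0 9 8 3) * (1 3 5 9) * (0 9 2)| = |(0 1 3 9 8 5 2)| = 7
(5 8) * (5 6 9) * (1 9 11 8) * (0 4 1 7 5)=(0 4 1 9)(5 7)(6 11 8)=[4, 9, 2, 3, 1, 7, 11, 5, 6, 0, 10, 8]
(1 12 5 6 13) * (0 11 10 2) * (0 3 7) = [11, 12, 3, 7, 4, 6, 13, 0, 8, 9, 2, 10, 5, 1] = (0 11 10 2 3 7)(1 12 5 6 13)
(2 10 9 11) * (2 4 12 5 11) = (2 10 9)(4 12 5 11) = [0, 1, 10, 3, 12, 11, 6, 7, 8, 2, 9, 4, 5]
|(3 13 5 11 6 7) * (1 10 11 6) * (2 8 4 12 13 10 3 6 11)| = 10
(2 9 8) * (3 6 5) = [0, 1, 9, 6, 4, 3, 5, 7, 2, 8] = (2 9 8)(3 6 5)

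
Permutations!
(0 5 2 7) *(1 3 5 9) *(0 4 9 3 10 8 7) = (0 3 5 2)(1 10 8 7 4 9) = [3, 10, 0, 5, 9, 2, 6, 4, 7, 1, 8]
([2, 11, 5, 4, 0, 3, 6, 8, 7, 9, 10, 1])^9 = (0 4 3 5 2)(1 11)(7 8)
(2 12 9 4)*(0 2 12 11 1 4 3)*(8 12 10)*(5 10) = (0 2 11 1 4 5 10 8 12 9 3) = [2, 4, 11, 0, 5, 10, 6, 7, 12, 3, 8, 1, 9]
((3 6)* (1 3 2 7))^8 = ((1 3 6 2 7))^8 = (1 2 3 7 6)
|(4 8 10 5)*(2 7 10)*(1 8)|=7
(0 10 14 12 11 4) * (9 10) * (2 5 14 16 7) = (0 9 10 16 7 2 5 14 12 11 4) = [9, 1, 5, 3, 0, 14, 6, 2, 8, 10, 16, 4, 11, 13, 12, 15, 7]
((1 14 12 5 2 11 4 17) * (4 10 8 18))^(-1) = ((1 14 12 5 2 11 10 8 18 4 17))^(-1) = (1 17 4 18 8 10 11 2 5 12 14)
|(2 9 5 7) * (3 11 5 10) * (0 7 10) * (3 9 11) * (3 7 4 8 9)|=|(0 4 8 9)(2 11 5 10 3 7)|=12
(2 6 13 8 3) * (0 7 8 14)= (0 7 8 3 2 6 13 14)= [7, 1, 6, 2, 4, 5, 13, 8, 3, 9, 10, 11, 12, 14, 0]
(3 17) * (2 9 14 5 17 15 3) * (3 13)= [0, 1, 9, 15, 4, 17, 6, 7, 8, 14, 10, 11, 12, 3, 5, 13, 16, 2]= (2 9 14 5 17)(3 15 13)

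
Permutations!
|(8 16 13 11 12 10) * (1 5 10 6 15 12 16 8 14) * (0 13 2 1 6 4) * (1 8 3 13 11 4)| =56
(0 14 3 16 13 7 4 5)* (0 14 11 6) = (0 11 6)(3 16 13 7 4 5 14) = [11, 1, 2, 16, 5, 14, 0, 4, 8, 9, 10, 6, 12, 7, 3, 15, 13]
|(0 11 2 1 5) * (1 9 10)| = 7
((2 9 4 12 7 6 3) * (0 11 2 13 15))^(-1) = (0 15 13 3 6 7 12 4 9 2 11)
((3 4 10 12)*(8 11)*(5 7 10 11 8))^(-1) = ((3 4 11 5 7 10 12))^(-1) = (3 12 10 7 5 11 4)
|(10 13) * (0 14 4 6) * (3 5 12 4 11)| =8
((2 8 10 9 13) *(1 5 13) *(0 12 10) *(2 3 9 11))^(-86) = ((0 12 10 11 2 8)(1 5 13 3 9))^(-86) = (0 2 10)(1 9 3 13 5)(8 11 12)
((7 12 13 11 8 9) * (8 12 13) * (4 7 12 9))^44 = (4 13 9 8 7 11 12)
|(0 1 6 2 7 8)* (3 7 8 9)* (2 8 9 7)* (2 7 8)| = 8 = |(0 1 6 2 9 3 7 8)|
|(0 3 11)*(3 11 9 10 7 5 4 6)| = 14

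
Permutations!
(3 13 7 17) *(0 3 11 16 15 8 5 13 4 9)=[3, 1, 2, 4, 9, 13, 6, 17, 5, 0, 10, 16, 12, 7, 14, 8, 15, 11]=(0 3 4 9)(5 13 7 17 11 16 15 8)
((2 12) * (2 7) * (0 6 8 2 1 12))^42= ((0 6 8 2)(1 12 7))^42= (12)(0 8)(2 6)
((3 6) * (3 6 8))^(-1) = (3 8)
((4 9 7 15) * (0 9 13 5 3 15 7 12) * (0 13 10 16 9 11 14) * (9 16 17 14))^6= (0 3)(4 9)(5 14)(10 12)(11 15)(13 17)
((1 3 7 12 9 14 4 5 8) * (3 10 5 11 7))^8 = (4 7 9)(11 12 14)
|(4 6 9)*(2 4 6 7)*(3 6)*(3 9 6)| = |(9)(2 4 7)| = 3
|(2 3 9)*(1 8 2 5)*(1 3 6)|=|(1 8 2 6)(3 9 5)|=12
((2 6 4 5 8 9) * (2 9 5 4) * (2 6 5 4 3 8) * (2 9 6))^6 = (2 9)(5 6)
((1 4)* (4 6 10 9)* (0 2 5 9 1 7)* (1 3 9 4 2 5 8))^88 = ((0 5 4 7)(1 6 10 3 9 2 8))^88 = (1 9 6 2 10 8 3)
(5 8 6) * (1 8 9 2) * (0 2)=(0 2 1 8 6 5 9)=[2, 8, 1, 3, 4, 9, 5, 7, 6, 0]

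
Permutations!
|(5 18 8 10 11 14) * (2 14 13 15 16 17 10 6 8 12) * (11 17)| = |(2 14 5 18 12)(6 8)(10 17)(11 13 15 16)| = 20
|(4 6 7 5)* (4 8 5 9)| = 4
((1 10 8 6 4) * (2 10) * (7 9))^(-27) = (1 8)(2 6)(4 10)(7 9)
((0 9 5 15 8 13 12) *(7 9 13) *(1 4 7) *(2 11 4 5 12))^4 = ((0 13 2 11 4 7 9 12)(1 5 15 8))^4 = (15)(0 4)(2 9)(7 13)(11 12)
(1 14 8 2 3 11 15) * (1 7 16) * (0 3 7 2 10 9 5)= (0 3 11 15 2 7 16 1 14 8 10 9 5)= [3, 14, 7, 11, 4, 0, 6, 16, 10, 5, 9, 15, 12, 13, 8, 2, 1]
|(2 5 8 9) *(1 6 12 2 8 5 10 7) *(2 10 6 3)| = |(1 3 2 6 12 10 7)(8 9)| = 14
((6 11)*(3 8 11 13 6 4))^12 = (13)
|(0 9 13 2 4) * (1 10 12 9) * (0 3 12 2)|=9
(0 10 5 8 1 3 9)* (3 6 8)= (0 10 5 3 9)(1 6 8)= [10, 6, 2, 9, 4, 3, 8, 7, 1, 0, 5]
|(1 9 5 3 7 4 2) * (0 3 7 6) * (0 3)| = |(1 9 5 7 4 2)(3 6)| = 6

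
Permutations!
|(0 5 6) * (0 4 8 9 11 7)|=|(0 5 6 4 8 9 11 7)|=8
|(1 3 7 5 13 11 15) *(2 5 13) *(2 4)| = 6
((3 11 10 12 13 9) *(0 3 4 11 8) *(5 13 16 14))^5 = (0 8 3)(4 14 11 5 10 13 12 9 16)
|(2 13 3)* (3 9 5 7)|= |(2 13 9 5 7 3)|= 6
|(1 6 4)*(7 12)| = 6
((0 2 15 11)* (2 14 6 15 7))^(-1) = (0 11 15 6 14)(2 7)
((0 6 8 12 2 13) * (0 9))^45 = ((0 6 8 12 2 13 9))^45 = (0 12 9 8 13 6 2)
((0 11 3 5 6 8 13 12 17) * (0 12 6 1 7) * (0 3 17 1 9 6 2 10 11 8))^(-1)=(0 6 9 5 3 7 1 12 17 11 10 2 13 8)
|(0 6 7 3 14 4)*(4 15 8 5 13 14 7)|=30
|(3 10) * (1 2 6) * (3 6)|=5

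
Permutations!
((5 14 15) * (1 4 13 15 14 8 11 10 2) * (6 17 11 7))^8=(1 17 5)(2 6 15)(4 11 8)(7 13 10)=((1 4 13 15 5 8 7 6 17 11 10 2))^8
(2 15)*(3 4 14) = [0, 1, 15, 4, 14, 5, 6, 7, 8, 9, 10, 11, 12, 13, 3, 2] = (2 15)(3 4 14)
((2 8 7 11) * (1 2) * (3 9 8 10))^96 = (11)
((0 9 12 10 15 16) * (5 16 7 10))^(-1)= ((0 9 12 5 16)(7 10 15))^(-1)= (0 16 5 12 9)(7 15 10)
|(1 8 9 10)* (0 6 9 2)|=7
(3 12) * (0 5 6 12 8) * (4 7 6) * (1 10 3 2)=(0 5 4 7 6 12 2 1 10 3 8)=[5, 10, 1, 8, 7, 4, 12, 6, 0, 9, 3, 11, 2]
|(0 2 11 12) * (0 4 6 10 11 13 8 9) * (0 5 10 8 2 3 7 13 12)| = 13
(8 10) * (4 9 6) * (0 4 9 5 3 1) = (0 4 5 3 1)(6 9)(8 10) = [4, 0, 2, 1, 5, 3, 9, 7, 10, 6, 8]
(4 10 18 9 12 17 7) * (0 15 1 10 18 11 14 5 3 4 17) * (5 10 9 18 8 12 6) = (18)(0 15 1 9 6 5 3 4 8 12)(7 17)(10 11 14) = [15, 9, 2, 4, 8, 3, 5, 17, 12, 6, 11, 14, 0, 13, 10, 1, 16, 7, 18]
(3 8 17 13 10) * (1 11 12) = [0, 11, 2, 8, 4, 5, 6, 7, 17, 9, 3, 12, 1, 10, 14, 15, 16, 13] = (1 11 12)(3 8 17 13 10)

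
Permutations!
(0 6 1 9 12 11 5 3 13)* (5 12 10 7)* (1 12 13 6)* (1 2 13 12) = (0 2 13)(1 9 10 7 5 3 6)(11 12) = [2, 9, 13, 6, 4, 3, 1, 5, 8, 10, 7, 12, 11, 0]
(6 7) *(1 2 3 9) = [0, 2, 3, 9, 4, 5, 7, 6, 8, 1] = (1 2 3 9)(6 7)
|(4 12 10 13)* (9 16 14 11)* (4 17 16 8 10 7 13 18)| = 12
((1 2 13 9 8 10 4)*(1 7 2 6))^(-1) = ((1 6)(2 13 9 8 10 4 7))^(-1) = (1 6)(2 7 4 10 8 9 13)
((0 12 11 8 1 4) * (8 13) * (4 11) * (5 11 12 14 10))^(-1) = (0 4 12 1 8 13 11 5 10 14)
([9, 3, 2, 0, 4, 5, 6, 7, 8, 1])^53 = [9, 3, 2, 0, 4, 5, 6, 7, 8, 1]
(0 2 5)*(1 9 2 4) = (0 4 1 9 2 5) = [4, 9, 5, 3, 1, 0, 6, 7, 8, 2]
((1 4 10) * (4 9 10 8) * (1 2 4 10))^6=(2 8)(4 10)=((1 9)(2 4 8 10))^6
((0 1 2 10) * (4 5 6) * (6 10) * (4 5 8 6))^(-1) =((0 1 2 4 8 6 5 10))^(-1) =(0 10 5 6 8 4 2 1)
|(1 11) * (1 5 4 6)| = |(1 11 5 4 6)| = 5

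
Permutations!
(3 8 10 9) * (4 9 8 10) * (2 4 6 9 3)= (2 4 3 10 8 6 9)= [0, 1, 4, 10, 3, 5, 9, 7, 6, 2, 8]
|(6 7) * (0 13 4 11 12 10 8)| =14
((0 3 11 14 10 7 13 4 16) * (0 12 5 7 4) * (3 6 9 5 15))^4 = ((0 6 9 5 7 13)(3 11 14 10 4 16 12 15))^4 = (0 7 9)(3 4)(5 6 13)(10 15)(11 16)(12 14)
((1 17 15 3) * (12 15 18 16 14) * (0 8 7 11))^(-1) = ((0 8 7 11)(1 17 18 16 14 12 15 3))^(-1) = (0 11 7 8)(1 3 15 12 14 16 18 17)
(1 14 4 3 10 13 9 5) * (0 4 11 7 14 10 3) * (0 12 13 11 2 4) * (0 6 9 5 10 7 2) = (0 6 9 10 11 2 4 12 13 5 1 7 14) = [6, 7, 4, 3, 12, 1, 9, 14, 8, 10, 11, 2, 13, 5, 0]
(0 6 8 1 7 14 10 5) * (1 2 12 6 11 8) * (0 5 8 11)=[0, 7, 12, 3, 4, 5, 1, 14, 2, 9, 8, 11, 6, 13, 10]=(1 7 14 10 8 2 12 6)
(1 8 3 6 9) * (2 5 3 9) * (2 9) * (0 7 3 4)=(0 7 3 6 9 1 8 2 5 4)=[7, 8, 5, 6, 0, 4, 9, 3, 2, 1]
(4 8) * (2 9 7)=[0, 1, 9, 3, 8, 5, 6, 2, 4, 7]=(2 9 7)(4 8)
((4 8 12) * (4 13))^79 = ((4 8 12 13))^79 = (4 13 12 8)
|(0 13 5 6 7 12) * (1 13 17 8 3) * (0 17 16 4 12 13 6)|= 12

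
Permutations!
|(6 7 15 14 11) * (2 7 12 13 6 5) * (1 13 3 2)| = 11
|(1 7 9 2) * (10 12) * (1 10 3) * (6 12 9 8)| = |(1 7 8 6 12 3)(2 10 9)| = 6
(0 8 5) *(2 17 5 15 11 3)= (0 8 15 11 3 2 17 5)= [8, 1, 17, 2, 4, 0, 6, 7, 15, 9, 10, 3, 12, 13, 14, 11, 16, 5]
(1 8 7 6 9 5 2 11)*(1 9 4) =[0, 8, 11, 3, 1, 2, 4, 6, 7, 5, 10, 9] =(1 8 7 6 4)(2 11 9 5)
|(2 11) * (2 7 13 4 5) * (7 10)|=7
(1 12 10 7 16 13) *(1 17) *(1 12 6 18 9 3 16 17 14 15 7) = (1 6 18 9 3 16 13 14 15 7 17 12 10) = [0, 6, 2, 16, 4, 5, 18, 17, 8, 3, 1, 11, 10, 14, 15, 7, 13, 12, 9]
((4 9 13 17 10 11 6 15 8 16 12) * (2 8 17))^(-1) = ((2 8 16 12 4 9 13)(6 15 17 10 11))^(-1) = (2 13 9 4 12 16 8)(6 11 10 17 15)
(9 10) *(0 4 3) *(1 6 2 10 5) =(0 4 3)(1 6 2 10 9 5) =[4, 6, 10, 0, 3, 1, 2, 7, 8, 5, 9]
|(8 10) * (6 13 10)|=4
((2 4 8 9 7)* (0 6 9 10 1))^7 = ((0 6 9 7 2 4 8 10 1))^7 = (0 10 4 7 6 1 8 2 9)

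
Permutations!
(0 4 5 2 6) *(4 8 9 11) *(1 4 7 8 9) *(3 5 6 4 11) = (0 9 3 5 2 4 6)(1 11 7 8) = [9, 11, 4, 5, 6, 2, 0, 8, 1, 3, 10, 7]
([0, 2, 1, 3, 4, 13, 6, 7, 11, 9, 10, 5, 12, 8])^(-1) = (1 2)(5 11 8 13)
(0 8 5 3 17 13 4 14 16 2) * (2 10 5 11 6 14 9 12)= (0 8 11 6 14 16 10 5 3 17 13 4 9 12 2)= [8, 1, 0, 17, 9, 3, 14, 7, 11, 12, 5, 6, 2, 4, 16, 15, 10, 13]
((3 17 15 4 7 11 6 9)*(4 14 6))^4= ((3 17 15 14 6 9)(4 7 11))^4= (3 6 15)(4 7 11)(9 14 17)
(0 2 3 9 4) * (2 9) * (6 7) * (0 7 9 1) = [1, 0, 3, 2, 7, 5, 9, 6, 8, 4] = (0 1)(2 3)(4 7 6 9)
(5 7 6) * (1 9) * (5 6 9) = [0, 5, 2, 3, 4, 7, 6, 9, 8, 1] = (1 5 7 9)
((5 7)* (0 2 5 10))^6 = ((0 2 5 7 10))^6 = (0 2 5 7 10)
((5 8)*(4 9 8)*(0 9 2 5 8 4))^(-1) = ((0 9 4 2 5))^(-1) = (0 5 2 4 9)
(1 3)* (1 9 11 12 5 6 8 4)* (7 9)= (1 3 7 9 11 12 5 6 8 4)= [0, 3, 2, 7, 1, 6, 8, 9, 4, 11, 10, 12, 5]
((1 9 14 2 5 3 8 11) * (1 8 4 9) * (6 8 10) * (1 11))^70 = (2 9 3)(4 5 14)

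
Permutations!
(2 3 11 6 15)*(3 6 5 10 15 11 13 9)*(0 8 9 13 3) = (0 8 9)(2 6 11 5 10 15) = [8, 1, 6, 3, 4, 10, 11, 7, 9, 0, 15, 5, 12, 13, 14, 2]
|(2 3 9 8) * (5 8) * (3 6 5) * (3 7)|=|(2 6 5 8)(3 9 7)|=12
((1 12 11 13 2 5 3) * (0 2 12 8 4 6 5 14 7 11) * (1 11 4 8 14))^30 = (0 6)(1 3)(2 5)(4 12)(7 13)(11 14)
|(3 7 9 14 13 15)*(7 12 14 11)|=15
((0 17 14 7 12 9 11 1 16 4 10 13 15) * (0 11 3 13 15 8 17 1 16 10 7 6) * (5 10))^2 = (0 5 15 16 7 9 13 17 6 1 10 11 4 12 3 8 14)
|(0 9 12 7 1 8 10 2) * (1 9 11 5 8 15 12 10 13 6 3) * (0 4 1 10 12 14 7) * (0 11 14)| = 16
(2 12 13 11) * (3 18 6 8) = (2 12 13 11)(3 18 6 8) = [0, 1, 12, 18, 4, 5, 8, 7, 3, 9, 10, 2, 13, 11, 14, 15, 16, 17, 6]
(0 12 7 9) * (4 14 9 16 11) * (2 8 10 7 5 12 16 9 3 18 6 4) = (0 16 11 2 8 10 7 9)(3 18 6 4 14)(5 12) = [16, 1, 8, 18, 14, 12, 4, 9, 10, 0, 7, 2, 5, 13, 3, 15, 11, 17, 6]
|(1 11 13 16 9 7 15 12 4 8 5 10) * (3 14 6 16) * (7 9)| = |(1 11 13 3 14 6 16 7 15 12 4 8 5 10)| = 14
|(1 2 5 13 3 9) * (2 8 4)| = |(1 8 4 2 5 13 3 9)| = 8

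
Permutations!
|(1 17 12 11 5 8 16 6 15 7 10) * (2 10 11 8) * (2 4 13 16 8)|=|(1 17 12 2 10)(4 13 16 6 15 7 11 5)|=40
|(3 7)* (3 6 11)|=4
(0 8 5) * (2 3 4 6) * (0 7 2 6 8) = (2 3 4 8 5 7) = [0, 1, 3, 4, 8, 7, 6, 2, 5]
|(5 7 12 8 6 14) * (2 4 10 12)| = 9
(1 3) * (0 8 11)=[8, 3, 2, 1, 4, 5, 6, 7, 11, 9, 10, 0]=(0 8 11)(1 3)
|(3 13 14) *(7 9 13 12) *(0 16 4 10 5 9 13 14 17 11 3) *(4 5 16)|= 42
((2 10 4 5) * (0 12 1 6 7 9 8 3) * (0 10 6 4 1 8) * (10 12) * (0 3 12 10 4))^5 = (0 7)(1 6)(2 10)(3 5)(4 9)(8 12)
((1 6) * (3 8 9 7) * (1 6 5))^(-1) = ((1 5)(3 8 9 7))^(-1) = (1 5)(3 7 9 8)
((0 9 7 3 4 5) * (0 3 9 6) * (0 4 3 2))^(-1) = (0 2 5 4 6)(7 9)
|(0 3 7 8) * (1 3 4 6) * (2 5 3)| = |(0 4 6 1 2 5 3 7 8)| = 9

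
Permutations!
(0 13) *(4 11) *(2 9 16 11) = (0 13)(2 9 16 11 4) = [13, 1, 9, 3, 2, 5, 6, 7, 8, 16, 10, 4, 12, 0, 14, 15, 11]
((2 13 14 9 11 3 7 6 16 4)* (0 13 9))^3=((0 13 14)(2 9 11 3 7 6 16 4))^3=(2 3 16 9 7 4 11 6)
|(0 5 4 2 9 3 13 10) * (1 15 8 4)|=11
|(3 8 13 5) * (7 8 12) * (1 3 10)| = 8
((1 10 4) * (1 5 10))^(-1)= (4 10 5)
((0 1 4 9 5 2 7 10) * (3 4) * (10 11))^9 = (0 10 11 7 2 5 9 4 3 1)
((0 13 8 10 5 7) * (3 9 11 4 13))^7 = ((0 3 9 11 4 13 8 10 5 7))^7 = (0 10 4 3 5 13 9 7 8 11)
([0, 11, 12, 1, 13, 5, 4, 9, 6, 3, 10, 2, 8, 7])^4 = (1 8 7 11 6 9 2 4 3 12 13)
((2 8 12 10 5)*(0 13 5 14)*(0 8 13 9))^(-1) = (0 9)(2 5 13)(8 14 10 12)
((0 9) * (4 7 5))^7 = ((0 9)(4 7 5))^7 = (0 9)(4 7 5)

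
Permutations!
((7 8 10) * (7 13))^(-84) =((7 8 10 13))^(-84) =(13)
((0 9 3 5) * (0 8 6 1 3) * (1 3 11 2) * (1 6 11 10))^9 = (0 9)(1 10)(2 5)(3 11)(6 8)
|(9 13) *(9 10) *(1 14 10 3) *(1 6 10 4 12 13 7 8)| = |(1 14 4 12 13 3 6 10 9 7 8)| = 11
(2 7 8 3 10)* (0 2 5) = (0 2 7 8 3 10 5) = [2, 1, 7, 10, 4, 0, 6, 8, 3, 9, 5]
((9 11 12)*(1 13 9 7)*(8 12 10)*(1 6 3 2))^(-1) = (1 2 3 6 7 12 8 10 11 9 13)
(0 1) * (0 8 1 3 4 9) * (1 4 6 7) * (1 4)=(0 3 6 7 4 9)(1 8)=[3, 8, 2, 6, 9, 5, 7, 4, 1, 0]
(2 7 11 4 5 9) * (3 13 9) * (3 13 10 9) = (2 7 11 4 5 13 3 10 9) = [0, 1, 7, 10, 5, 13, 6, 11, 8, 2, 9, 4, 12, 3]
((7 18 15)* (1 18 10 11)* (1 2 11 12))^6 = (18) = ((1 18 15 7 10 12)(2 11))^6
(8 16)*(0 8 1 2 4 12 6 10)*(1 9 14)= (0 8 16 9 14 1 2 4 12 6 10)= [8, 2, 4, 3, 12, 5, 10, 7, 16, 14, 0, 11, 6, 13, 1, 15, 9]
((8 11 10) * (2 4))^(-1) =(2 4)(8 10 11)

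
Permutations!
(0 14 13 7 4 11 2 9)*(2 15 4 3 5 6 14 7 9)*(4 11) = [7, 1, 2, 5, 4, 6, 14, 3, 8, 0, 10, 15, 12, 9, 13, 11] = (0 7 3 5 6 14 13 9)(11 15)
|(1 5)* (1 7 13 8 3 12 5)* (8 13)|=|(13)(3 12 5 7 8)|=5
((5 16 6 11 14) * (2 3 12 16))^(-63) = ((2 3 12 16 6 11 14 5))^(-63) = (2 3 12 16 6 11 14 5)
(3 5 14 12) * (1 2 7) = [0, 2, 7, 5, 4, 14, 6, 1, 8, 9, 10, 11, 3, 13, 12] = (1 2 7)(3 5 14 12)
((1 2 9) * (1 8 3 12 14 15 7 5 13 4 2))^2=(2 8 12 15 5 4 9 3 14 7 13)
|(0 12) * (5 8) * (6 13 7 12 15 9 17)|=8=|(0 15 9 17 6 13 7 12)(5 8)|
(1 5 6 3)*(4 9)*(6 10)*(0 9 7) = [9, 5, 2, 1, 7, 10, 3, 0, 8, 4, 6] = (0 9 4 7)(1 5 10 6 3)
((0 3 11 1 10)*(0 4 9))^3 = (0 1 9 11 4 3 10)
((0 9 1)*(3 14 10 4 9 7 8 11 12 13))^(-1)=((0 7 8 11 12 13 3 14 10 4 9 1))^(-1)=(0 1 9 4 10 14 3 13 12 11 8 7)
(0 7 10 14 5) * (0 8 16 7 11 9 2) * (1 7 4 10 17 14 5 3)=(0 11 9 2)(1 7 17 14 3)(4 10 5 8 16)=[11, 7, 0, 1, 10, 8, 6, 17, 16, 2, 5, 9, 12, 13, 3, 15, 4, 14]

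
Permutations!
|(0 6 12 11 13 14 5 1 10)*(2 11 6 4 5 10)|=18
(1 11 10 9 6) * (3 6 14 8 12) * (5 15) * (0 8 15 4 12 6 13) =(0 8 6 1 11 10 9 14 15 5 4 12 3 13) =[8, 11, 2, 13, 12, 4, 1, 7, 6, 14, 9, 10, 3, 0, 15, 5]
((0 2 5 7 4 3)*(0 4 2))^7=(2 5 7)(3 4)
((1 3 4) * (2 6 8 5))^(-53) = ((1 3 4)(2 6 8 5))^(-53) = (1 3 4)(2 5 8 6)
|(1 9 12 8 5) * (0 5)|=6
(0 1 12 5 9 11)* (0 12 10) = [1, 10, 2, 3, 4, 9, 6, 7, 8, 11, 0, 12, 5] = (0 1 10)(5 9 11 12)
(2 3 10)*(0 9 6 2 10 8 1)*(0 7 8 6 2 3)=(10)(0 9 2)(1 7 8)(3 6)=[9, 7, 0, 6, 4, 5, 3, 8, 1, 2, 10]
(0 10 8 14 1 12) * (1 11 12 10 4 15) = (0 4 15 1 10 8 14 11 12) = [4, 10, 2, 3, 15, 5, 6, 7, 14, 9, 8, 12, 0, 13, 11, 1]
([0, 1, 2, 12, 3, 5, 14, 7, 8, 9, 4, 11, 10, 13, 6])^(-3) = (3 12 10 4)(6 14)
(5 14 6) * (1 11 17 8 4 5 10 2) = (1 11 17 8 4 5 14 6 10 2) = [0, 11, 1, 3, 5, 14, 10, 7, 4, 9, 2, 17, 12, 13, 6, 15, 16, 8]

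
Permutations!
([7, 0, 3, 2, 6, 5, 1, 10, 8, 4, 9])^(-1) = [1, 6, 3, 2, 9, 5, 4, 0, 8, 10, 7]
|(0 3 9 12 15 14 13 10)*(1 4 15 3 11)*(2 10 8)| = |(0 11 1 4 15 14 13 8 2 10)(3 9 12)| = 30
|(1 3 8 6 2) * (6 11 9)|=7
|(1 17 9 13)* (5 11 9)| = 6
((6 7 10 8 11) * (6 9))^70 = ((6 7 10 8 11 9))^70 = (6 11 10)(7 9 8)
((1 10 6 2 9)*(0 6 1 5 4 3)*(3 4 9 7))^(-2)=((0 6 2 7 3)(1 10)(5 9))^(-2)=(10)(0 7 6 3 2)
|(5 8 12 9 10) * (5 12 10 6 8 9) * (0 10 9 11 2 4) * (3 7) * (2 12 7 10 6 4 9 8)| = 15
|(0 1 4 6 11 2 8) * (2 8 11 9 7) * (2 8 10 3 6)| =11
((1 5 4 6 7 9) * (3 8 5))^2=(1 8 4 7)(3 5 6 9)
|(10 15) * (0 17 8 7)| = 4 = |(0 17 8 7)(10 15)|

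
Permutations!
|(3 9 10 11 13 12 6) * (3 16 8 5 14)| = |(3 9 10 11 13 12 6 16 8 5 14)| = 11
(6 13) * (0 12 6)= (0 12 6 13)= [12, 1, 2, 3, 4, 5, 13, 7, 8, 9, 10, 11, 6, 0]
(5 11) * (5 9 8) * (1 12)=(1 12)(5 11 9 8)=[0, 12, 2, 3, 4, 11, 6, 7, 5, 8, 10, 9, 1]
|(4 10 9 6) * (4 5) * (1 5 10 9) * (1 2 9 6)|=|(1 5 4 6 10 2 9)|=7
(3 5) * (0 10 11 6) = (0 10 11 6)(3 5) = [10, 1, 2, 5, 4, 3, 0, 7, 8, 9, 11, 6]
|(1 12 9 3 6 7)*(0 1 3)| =12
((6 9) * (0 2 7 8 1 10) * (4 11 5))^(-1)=(0 10 1 8 7 2)(4 5 11)(6 9)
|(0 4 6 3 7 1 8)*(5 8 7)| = |(0 4 6 3 5 8)(1 7)| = 6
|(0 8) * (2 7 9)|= 6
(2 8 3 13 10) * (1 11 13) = [0, 11, 8, 1, 4, 5, 6, 7, 3, 9, 2, 13, 12, 10] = (1 11 13 10 2 8 3)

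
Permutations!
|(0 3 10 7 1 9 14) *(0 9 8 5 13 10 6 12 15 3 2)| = |(0 2)(1 8 5 13 10 7)(3 6 12 15)(9 14)| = 12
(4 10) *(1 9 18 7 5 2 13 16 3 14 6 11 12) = [0, 9, 13, 14, 10, 2, 11, 5, 8, 18, 4, 12, 1, 16, 6, 15, 3, 17, 7] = (1 9 18 7 5 2 13 16 3 14 6 11 12)(4 10)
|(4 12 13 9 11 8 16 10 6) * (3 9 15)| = |(3 9 11 8 16 10 6 4 12 13 15)| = 11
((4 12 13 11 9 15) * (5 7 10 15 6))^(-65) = (4 6)(5 12)(7 13)(9 15)(10 11)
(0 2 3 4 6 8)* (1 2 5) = (0 5 1 2 3 4 6 8) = [5, 2, 3, 4, 6, 1, 8, 7, 0]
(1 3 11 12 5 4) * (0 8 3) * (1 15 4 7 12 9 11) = (0 8 3 1)(4 15)(5 7 12)(9 11) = [8, 0, 2, 1, 15, 7, 6, 12, 3, 11, 10, 9, 5, 13, 14, 4]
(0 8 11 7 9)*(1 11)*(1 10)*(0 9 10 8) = (1 11 7 10) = [0, 11, 2, 3, 4, 5, 6, 10, 8, 9, 1, 7]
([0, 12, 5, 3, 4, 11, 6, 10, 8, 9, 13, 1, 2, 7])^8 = [0, 5, 1, 3, 4, 12, 6, 13, 8, 9, 7, 2, 11, 10]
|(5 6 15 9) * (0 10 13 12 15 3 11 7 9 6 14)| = 12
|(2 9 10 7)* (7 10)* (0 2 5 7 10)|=4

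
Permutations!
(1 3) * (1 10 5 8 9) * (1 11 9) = (1 3 10 5 8)(9 11) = [0, 3, 2, 10, 4, 8, 6, 7, 1, 11, 5, 9]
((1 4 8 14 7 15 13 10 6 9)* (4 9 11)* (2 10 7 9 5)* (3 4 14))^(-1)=(1 9 14 11 6 10 2 5)(3 8 4)(7 13 15)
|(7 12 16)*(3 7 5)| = |(3 7 12 16 5)| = 5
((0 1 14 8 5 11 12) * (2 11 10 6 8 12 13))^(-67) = ((0 1 14 12)(2 11 13)(5 10 6 8))^(-67) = (0 1 14 12)(2 13 11)(5 10 6 8)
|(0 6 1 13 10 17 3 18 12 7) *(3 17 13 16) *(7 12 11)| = |(0 6 1 16 3 18 11 7)(10 13)| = 8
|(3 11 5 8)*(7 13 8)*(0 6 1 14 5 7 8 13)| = |(0 6 1 14 5 8 3 11 7)| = 9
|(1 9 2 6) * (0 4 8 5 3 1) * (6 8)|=6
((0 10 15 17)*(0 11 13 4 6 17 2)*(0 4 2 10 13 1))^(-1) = (0 1 11 17 6 4 2 13)(10 15)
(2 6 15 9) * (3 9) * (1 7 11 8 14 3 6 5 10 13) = (1 7 11 8 14 3 9 2 5 10 13)(6 15) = [0, 7, 5, 9, 4, 10, 15, 11, 14, 2, 13, 8, 12, 1, 3, 6]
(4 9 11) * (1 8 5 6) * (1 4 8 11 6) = [0, 11, 2, 3, 9, 1, 4, 7, 5, 6, 10, 8] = (1 11 8 5)(4 9 6)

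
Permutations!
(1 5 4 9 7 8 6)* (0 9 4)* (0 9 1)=(0 1 5 9 7 8 6)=[1, 5, 2, 3, 4, 9, 0, 8, 6, 7]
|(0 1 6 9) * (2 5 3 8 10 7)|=|(0 1 6 9)(2 5 3 8 10 7)|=12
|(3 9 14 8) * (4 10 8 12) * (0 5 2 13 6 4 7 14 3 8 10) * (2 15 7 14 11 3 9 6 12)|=8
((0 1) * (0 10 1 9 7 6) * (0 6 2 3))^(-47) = (0 2 9 3 7)(1 10) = ((0 9 7 2 3)(1 10))^(-47)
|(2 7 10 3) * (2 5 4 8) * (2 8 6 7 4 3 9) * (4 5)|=|(2 5 3 4 6 7 10 9)|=8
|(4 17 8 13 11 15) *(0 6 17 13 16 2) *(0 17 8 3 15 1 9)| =|(0 6 8 16 2 17 3 15 4 13 11 1 9)| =13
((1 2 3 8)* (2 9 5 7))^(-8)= ((1 9 5 7 2 3 8))^(-8)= (1 8 3 2 7 5 9)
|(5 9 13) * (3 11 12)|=|(3 11 12)(5 9 13)|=3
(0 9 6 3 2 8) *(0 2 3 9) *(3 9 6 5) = (2 8)(3 9 5) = [0, 1, 8, 9, 4, 3, 6, 7, 2, 5]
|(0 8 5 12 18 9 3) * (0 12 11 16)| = |(0 8 5 11 16)(3 12 18 9)| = 20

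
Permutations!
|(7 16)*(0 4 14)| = |(0 4 14)(7 16)| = 6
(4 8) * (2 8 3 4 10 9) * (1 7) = (1 7)(2 8 10 9)(3 4) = [0, 7, 8, 4, 3, 5, 6, 1, 10, 2, 9]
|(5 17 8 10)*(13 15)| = |(5 17 8 10)(13 15)| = 4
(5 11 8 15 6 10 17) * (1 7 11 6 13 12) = [0, 7, 2, 3, 4, 6, 10, 11, 15, 9, 17, 8, 1, 12, 14, 13, 16, 5] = (1 7 11 8 15 13 12)(5 6 10 17)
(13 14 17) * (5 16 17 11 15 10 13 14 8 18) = (5 16 17 14 11 15 10 13 8 18) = [0, 1, 2, 3, 4, 16, 6, 7, 18, 9, 13, 15, 12, 8, 11, 10, 17, 14, 5]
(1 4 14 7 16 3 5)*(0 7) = (0 7 16 3 5 1 4 14) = [7, 4, 2, 5, 14, 1, 6, 16, 8, 9, 10, 11, 12, 13, 0, 15, 3]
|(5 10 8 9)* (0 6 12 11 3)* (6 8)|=9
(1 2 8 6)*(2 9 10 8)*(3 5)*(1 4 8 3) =(1 9 10 3 5)(4 8 6) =[0, 9, 2, 5, 8, 1, 4, 7, 6, 10, 3]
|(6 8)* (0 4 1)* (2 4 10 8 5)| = |(0 10 8 6 5 2 4 1)| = 8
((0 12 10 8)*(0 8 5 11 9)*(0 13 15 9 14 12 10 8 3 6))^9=(15)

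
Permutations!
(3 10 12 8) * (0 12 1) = (0 12 8 3 10 1) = [12, 0, 2, 10, 4, 5, 6, 7, 3, 9, 1, 11, 8]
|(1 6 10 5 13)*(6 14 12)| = |(1 14 12 6 10 5 13)| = 7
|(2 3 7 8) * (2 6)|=5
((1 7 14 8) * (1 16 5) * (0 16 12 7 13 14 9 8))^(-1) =((0 16 5 1 13 14)(7 9 8 12))^(-1) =(0 14 13 1 5 16)(7 12 8 9)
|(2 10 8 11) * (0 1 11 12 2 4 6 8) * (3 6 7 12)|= 24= |(0 1 11 4 7 12 2 10)(3 6 8)|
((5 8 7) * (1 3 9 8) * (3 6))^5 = ((1 6 3 9 8 7 5))^5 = (1 7 9 6 5 8 3)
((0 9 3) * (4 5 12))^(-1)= (0 3 9)(4 12 5)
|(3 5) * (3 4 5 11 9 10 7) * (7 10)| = 4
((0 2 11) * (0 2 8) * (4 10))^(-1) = (0 8)(2 11)(4 10)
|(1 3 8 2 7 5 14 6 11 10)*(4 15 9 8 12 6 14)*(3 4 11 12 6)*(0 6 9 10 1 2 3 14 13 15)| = 39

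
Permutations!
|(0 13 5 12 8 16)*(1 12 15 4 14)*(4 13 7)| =24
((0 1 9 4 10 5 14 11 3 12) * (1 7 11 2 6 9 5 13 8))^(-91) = (0 12 3 11 7)(1 8 13 10 4 9 6 2 14 5)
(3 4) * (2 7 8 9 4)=(2 7 8 9 4 3)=[0, 1, 7, 2, 3, 5, 6, 8, 9, 4]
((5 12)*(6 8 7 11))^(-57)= (5 12)(6 11 7 8)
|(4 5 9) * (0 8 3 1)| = 12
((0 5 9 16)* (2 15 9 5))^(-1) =((0 2 15 9 16))^(-1) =(0 16 9 15 2)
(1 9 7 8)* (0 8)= (0 8 1 9 7)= [8, 9, 2, 3, 4, 5, 6, 0, 1, 7]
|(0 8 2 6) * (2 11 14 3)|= 7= |(0 8 11 14 3 2 6)|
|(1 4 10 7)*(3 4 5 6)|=7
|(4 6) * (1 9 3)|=|(1 9 3)(4 6)|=6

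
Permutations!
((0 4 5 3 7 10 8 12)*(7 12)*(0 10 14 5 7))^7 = (0 10 3 14 4 8 12 5 7) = ((0 4 7 14 5 3 12 10 8))^7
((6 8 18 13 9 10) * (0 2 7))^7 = ((0 2 7)(6 8 18 13 9 10))^7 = (0 2 7)(6 8 18 13 9 10)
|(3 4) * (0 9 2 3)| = 5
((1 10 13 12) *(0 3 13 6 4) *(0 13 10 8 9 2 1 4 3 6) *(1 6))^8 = (4 12 13)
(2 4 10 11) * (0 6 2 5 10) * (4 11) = [6, 1, 11, 3, 0, 10, 2, 7, 8, 9, 4, 5] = (0 6 2 11 5 10 4)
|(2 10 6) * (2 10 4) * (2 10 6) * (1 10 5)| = |(1 10 2 4 5)| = 5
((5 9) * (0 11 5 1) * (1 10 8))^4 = ((0 11 5 9 10 8 1))^4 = (0 10 11 8 5 1 9)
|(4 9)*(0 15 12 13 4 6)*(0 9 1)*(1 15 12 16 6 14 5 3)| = 12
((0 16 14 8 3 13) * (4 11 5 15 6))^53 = ((0 16 14 8 3 13)(4 11 5 15 6))^53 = (0 13 3 8 14 16)(4 15 11 6 5)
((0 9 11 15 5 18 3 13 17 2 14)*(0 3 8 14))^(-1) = (0 2 17 13 3 14 8 18 5 15 11 9)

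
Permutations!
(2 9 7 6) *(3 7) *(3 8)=(2 9 8 3 7 6)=[0, 1, 9, 7, 4, 5, 2, 6, 3, 8]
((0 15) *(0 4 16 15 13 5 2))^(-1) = ((0 13 5 2)(4 16 15))^(-1) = (0 2 5 13)(4 15 16)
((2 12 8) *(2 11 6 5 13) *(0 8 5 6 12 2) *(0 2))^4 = (0 5 8 13 11 2 12)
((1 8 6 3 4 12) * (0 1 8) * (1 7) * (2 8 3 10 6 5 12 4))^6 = (2 8 5 12 3)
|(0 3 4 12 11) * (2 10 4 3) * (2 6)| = |(0 6 2 10 4 12 11)| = 7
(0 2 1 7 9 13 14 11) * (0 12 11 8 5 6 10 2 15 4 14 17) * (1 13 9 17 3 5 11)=(0 15 4 14 8 11 12 1 7 17)(2 13 3 5 6 10)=[15, 7, 13, 5, 14, 6, 10, 17, 11, 9, 2, 12, 1, 3, 8, 4, 16, 0]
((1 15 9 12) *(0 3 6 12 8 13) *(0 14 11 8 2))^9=(0 3 6 12 1 15 9 2)(8 13 14 11)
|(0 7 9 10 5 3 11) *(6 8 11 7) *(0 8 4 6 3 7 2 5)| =|(0 3 2 5 7 9 10)(4 6)(8 11)| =14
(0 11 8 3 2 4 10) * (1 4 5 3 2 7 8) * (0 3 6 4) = (0 11 1)(2 5 6 4 10 3 7 8) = [11, 0, 5, 7, 10, 6, 4, 8, 2, 9, 3, 1]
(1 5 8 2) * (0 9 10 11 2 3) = (0 9 10 11 2 1 5 8 3) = [9, 5, 1, 0, 4, 8, 6, 7, 3, 10, 11, 2]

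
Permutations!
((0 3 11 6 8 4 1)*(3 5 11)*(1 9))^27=(0 6 9 5 8 1 11 4)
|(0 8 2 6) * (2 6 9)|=6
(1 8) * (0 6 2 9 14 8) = (0 6 2 9 14 8 1) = [6, 0, 9, 3, 4, 5, 2, 7, 1, 14, 10, 11, 12, 13, 8]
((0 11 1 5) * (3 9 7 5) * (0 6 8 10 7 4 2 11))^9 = ((1 3 9 4 2 11)(5 6 8 10 7))^9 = (1 4)(2 3)(5 7 10 8 6)(9 11)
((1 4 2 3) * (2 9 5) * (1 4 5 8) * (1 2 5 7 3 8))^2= ((1 7 3 4 9)(2 8))^2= (1 3 9 7 4)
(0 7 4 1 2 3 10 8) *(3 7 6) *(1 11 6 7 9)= (0 7 4 11 6 3 10 8)(1 2 9)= [7, 2, 9, 10, 11, 5, 3, 4, 0, 1, 8, 6]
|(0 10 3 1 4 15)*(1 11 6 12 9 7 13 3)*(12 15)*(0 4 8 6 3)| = 22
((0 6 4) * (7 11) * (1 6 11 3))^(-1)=(0 4 6 1 3 7 11)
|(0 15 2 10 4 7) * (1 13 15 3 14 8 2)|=24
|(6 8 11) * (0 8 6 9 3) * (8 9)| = 6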